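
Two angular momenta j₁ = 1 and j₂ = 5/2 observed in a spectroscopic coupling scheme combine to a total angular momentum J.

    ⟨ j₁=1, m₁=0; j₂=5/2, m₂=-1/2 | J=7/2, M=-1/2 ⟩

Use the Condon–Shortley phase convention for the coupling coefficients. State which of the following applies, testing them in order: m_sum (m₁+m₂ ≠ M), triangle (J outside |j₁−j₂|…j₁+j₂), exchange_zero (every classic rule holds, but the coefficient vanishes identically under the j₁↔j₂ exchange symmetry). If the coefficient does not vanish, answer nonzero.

m-sum: m₁+m₂ = 0+(-1/2) = -1/2, M = -1/2  ✓
triangle: |j₁−j₂| = 3/2 ≤ J = 7/2 ≤ j₁+j₂ = 7/2  ✓
exchange: j₁≠j₂ or m₁≠m₂ — the exchange symmetry imposes no constraint here
value check: CG = +√(4/7) = +0.755929 ≠ 0

nonzero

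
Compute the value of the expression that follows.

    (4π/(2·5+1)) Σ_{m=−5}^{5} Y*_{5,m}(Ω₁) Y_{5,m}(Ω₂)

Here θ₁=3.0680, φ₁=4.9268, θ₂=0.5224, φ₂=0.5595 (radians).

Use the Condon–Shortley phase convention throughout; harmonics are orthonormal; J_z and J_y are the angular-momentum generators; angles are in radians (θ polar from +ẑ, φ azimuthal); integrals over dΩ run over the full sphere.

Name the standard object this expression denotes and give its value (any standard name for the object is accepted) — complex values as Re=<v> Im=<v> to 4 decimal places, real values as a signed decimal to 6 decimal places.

This sum is the spherical-harmonic addition theorem: it equals the Legendre polynomial P_l(cos γ) of the angle γ between the two directions.
Term-by-term m-sum for l=5 (normalisation 4π/11 = 1.142397):
  m=-5: (0.00000 - 0.00000j) × (-0.01351 - 0.00484j) = -0.00000 + 0.00000j  (running Σ = -0.00000 + 0.00000j)
  m=-4: (-0.00003 - 0.00003j) × (-0.04878 - 0.06193j) = -0.00000 + 0.00000j  (running Σ = -0.00000 + 0.00000j)
  m=-3: (-0.00066 + 0.00087j) × (-0.02661 - 0.24607j) = 0.00023 + 0.00014j  (running Σ = 0.00023 + 0.00014j)
  m=-2: (0.01649 + 0.00754j) × (0.20005 - 0.41224j) = 0.00640 - 0.00529j  (running Σ = 0.00664 - 0.00515j)
  m=-1: (0.03933 - 0.18061j) × (0.31567 - 0.19769j) = -0.02329 - 0.06479j  (running Σ = -0.01665 - 0.06993j)
  m=0: (-0.89797 + 0.00000j) × (-0.20646 + 0.00000j) = 0.18539 + 0.00000j  (running Σ = 0.16874 - 0.06993j)
  m=1: (-0.03933 - 0.18061j) × (-0.31567 - 0.19769j) = -0.02329 + 0.06479j  (running Σ = 0.14545 - 0.00515j)
  m=2: (0.01649 - 0.00754j) × (0.20005 + 0.41224j) = 0.00640 + 0.00529j  (running Σ = 0.15185 + 0.00014j)
  m=3: (0.00066 + 0.00087j) × (0.02661 - 0.24607j) = 0.00023 - 0.00014j  (running Σ = 0.15209 + 0.00000j)
  m=4: (-0.00003 + 0.00003j) × (-0.04878 + 0.06193j) = -0.00000 - 0.00000j  (running Σ = 0.15209 + 0.00000j)
  m=5: (-0.00000 - 0.00000j) × (0.01351 - 0.00484j) = -0.00000 - 0.00000j  (running Σ = 0.15209 - 0.00000j)
Total Σ_m = 0.15209 - 0.00000j. Multiply by 1.142397: 0.17374 - 0.00000j. P_5(cos γ) = 0.173743

Legendre polynomial (addition theorem), +0.173743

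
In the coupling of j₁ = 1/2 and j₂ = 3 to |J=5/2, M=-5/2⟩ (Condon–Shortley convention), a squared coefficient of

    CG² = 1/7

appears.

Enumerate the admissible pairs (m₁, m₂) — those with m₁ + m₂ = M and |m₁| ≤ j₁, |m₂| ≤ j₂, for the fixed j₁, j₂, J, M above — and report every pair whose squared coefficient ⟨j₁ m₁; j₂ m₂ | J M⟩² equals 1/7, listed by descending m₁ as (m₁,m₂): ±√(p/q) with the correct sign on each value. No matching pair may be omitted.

(-1/2,-2): −√(1/7)

Admissible pairs with m₁+m₂ = M = -5/2: (-1/2,-2), (1/2,-3)
  (m₁,m₂)=(1/2,-3): CG² = 6/7, CG = +√(6/7)
  (m₁,m₂)=(-1/2,-2): CG² = 1/7, CG = −√(1/7)   ← matches the target
Pairs with CG² = 1/7: (-1/2,-2): −√(1/7)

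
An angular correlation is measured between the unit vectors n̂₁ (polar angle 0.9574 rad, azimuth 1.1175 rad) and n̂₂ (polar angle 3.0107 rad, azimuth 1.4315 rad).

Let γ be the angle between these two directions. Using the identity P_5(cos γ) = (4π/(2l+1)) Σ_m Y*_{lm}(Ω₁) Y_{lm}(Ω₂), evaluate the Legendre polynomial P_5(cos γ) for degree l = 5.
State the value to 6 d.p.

-0.154974

Summing Y*_{l m}(θ₁,φ₁)·Y_{l m}(θ₂,φ₂) over m ∈ [−5, 5]; prefactor 4π/(2·5+1) = 1.142397:
  term(m=-5) = +0.000000-0.000003i   from Y*(Ω₁)=+0.130241-0.108744i, Y(Ω₂)=+0.000011-0.000013i
  term(m=-4) = -0.000049+0.000152i   from Y*(Ω₁)=-0.090661-0.366678i, Y(Ω₂)=-0.000358-0.000223i
  term(m=-3) = +0.001331-0.001830i   from Y*(Ω₁)=-0.366631-0.078492i, Y(Ω₂)=-0.002449+0.005516i
  term(m=-2) = +0.000173-0.000126i   from Y*(Ω₁)=+0.002368-0.003024i, Y(Ω₂)=+0.053634+0.015341i
  term(m=-1) = -0.104524+0.033943i   from Y*(Ω₁)=-0.152913-0.313907i, Y(Ω₂)=+0.043700-0.311690i
  term(m=+0) = +0.070481+0.000000i   from Y*(Ω₁)=-0.086047-0.000000i, Y(Ω₂)=-0.819106+0.000000i
  term(m=+1) = -0.104524-0.033943i   from Y*(Ω₁)=+0.152913-0.313907i, Y(Ω₂)=-0.043700-0.311690i
  term(m=+2) = +0.000173+0.000126i   from Y*(Ω₁)=+0.002368+0.003024i, Y(Ω₂)=+0.053634-0.015341i
  term(m=+3) = +0.001331+0.001830i   from Y*(Ω₁)=+0.366631-0.078492i, Y(Ω₂)=+0.002449+0.005516i
  term(m=+4) = -0.000049-0.000152i   from Y*(Ω₁)=-0.090661+0.366678i, Y(Ω₂)=-0.000358+0.000223i
  term(m=+5) = +0.000000+0.000003i   from Y*(Ω₁)=-0.130241-0.108744i, Y(Ω₂)=-0.000011-0.000013i
Accumulated sum -0.135657+0.000000i; after 4π/(2l+1) scaling, -0.154974+0.000000i ⇒ P_5 = -0.154974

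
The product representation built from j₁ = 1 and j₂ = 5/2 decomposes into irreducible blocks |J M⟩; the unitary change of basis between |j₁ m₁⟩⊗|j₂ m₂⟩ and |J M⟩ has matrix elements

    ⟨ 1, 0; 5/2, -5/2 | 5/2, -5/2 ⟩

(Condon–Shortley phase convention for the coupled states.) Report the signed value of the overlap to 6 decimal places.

+√(5/7) ≈ +0.845154

triangle: 1!·1!·4!/7! = 24/5040
(j±m)!: 1!·1!·0!·5!·0!·5! = 14400
prefactor² = (2J+1)·Δ·N² = 2880/7
  k=0: +1/(0!·1!·1!·0!·0!·4!) = 1/24
Σ = 1/24  ⇒  CG² = 2880/7·(1/24)² = 5/7
CG = +√(5/7) = +0.845154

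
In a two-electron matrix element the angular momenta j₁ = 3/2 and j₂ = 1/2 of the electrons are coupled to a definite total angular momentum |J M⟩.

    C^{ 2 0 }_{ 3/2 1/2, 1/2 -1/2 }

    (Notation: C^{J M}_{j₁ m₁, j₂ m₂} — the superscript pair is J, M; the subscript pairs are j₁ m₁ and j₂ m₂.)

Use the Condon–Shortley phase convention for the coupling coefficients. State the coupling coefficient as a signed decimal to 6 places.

√[5·0!3!1!/5! · 2!1!0!1!2!2!] = √(2)
  +(−1)^0/∏(0,0,1,0,2,1)! = 1/2  (running 1/2)
⟨..|..⟩ = √(2)·(1/2) = +0.707107

+0.707107  (= +√(1/2))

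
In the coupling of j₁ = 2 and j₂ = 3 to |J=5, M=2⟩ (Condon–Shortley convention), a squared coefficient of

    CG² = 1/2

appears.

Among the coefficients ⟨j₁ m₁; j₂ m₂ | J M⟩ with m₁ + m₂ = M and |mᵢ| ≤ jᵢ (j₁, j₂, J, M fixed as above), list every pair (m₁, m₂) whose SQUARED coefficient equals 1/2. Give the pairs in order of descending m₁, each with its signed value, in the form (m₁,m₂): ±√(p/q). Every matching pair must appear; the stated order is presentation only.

Admissible pairs with m₁+m₂ = M = 2: (-1,3), (0,2), (1,1), (2,0)
  (m₁,m₂)=(2,0): CG² = 1/6, CG = +√(1/6)
  (m₁,m₂)=(1,1): CG² = 1/2, CG = +√(1/2)   ← matches the target
  (m₁,m₂)=(0,2): CG² = 3/10, CG = +√(3/10)
  (m₁,m₂)=(-1,3): CG² = 1/30, CG = +√(1/30)
Pairs with CG² = 1/2: (1,1): +√(1/2)

(1,1): +√(1/2)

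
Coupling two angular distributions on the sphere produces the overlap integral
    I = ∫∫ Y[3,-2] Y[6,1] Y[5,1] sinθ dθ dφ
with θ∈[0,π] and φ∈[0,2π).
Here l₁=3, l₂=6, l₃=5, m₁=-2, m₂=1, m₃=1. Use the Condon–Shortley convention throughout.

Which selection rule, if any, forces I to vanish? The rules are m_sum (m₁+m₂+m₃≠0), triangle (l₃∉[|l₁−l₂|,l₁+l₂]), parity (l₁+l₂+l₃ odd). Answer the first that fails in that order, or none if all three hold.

none

azimuthal sum: -2 + 1 + 1 = 0  ✓
3 ≤ 5 ≤ 9 (triangle on l)  ✓
L = 3 + 6 + 5 = 14 (even)  ✓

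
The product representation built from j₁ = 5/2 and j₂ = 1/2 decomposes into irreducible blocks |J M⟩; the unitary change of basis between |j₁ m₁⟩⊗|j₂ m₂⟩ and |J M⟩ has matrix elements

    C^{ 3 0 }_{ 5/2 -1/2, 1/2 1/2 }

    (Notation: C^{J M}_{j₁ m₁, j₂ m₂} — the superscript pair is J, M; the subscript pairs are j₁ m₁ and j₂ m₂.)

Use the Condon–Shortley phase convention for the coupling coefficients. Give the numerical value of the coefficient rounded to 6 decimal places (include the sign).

triangle: 0!*5!*1!/7! = 120/5040
(j±m)!: 2!*3!*1!*0!*3!*3! = 432
prefactor² = (2J+1)*Δ*N² = 72
  k=0: +1/(0!*0!*3!*1!*2!*0!) = 1/12
Σ = 1/12  ⇒  CG² = 72*(1/12)² = 1/2
CG = +√(1/2) = +0.707107

+√(1/2) ≈ +0.707107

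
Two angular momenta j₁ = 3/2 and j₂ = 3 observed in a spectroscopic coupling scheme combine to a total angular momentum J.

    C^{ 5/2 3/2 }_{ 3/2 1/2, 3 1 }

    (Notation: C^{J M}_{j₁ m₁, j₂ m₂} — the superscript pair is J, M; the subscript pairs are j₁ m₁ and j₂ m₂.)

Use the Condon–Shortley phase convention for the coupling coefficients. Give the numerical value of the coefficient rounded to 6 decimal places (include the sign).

-0.591608  (= −√(7/20))

triangle: 2!×1!×4!/8! = 48/40320
(j±m)!: 2!×1!×4!×2!×4!×1! = 2304
prefactor² = (2J+1)×Δ×N² = 576/35
  k=0: +1/(0!×2!×1!×4!×0!×0!) = 1/48
  k=1: −1/(1!×1!×0!×3!×1!×1!) = -1/6
Σ = -7/48  ⇒  CG² = 576/35×(-7/48)² = 7/20
CG = −√(7/20) = -0.591608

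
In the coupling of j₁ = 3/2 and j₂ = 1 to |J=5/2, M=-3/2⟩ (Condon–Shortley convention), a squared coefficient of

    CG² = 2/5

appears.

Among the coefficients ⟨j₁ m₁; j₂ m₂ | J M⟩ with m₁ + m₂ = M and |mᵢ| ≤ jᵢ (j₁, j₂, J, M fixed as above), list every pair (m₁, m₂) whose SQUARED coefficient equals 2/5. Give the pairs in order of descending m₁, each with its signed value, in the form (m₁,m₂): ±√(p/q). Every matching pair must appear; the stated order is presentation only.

(-3/2,0): +√(2/5)

Admissible pairs with m₁+m₂ = M = -3/2: (-3/2,0), (-1/2,-1)
  (m₁,m₂)=(-1/2,-1): CG² = 3/5, CG = +√(3/5)
  (m₁,m₂)=(-3/2,0): CG² = 2/5, CG = +√(2/5)   ← matches the target
Pairs with CG² = 2/5: (-3/2,0): +√(2/5)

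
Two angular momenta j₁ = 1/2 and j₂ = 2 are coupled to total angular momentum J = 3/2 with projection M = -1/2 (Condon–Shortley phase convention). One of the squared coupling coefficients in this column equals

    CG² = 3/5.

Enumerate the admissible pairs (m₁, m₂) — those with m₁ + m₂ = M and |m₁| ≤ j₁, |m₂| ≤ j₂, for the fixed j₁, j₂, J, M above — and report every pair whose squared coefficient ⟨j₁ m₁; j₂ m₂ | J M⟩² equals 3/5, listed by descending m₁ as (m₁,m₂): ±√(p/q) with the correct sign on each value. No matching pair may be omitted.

(1/2,-1): +√(3/5)

Admissible pairs with m₁+m₂ = M = -1/2: (-1/2,0), (1/2,-1)
  (m₁,m₂)=(1/2,-1): CG² = 3/5, CG = +√(3/5)   ← matches the target
  (m₁,m₂)=(-1/2,0): CG² = 2/5, CG = −√(2/5)
Pairs with CG² = 3/5: (1/2,-1): +√(3/5)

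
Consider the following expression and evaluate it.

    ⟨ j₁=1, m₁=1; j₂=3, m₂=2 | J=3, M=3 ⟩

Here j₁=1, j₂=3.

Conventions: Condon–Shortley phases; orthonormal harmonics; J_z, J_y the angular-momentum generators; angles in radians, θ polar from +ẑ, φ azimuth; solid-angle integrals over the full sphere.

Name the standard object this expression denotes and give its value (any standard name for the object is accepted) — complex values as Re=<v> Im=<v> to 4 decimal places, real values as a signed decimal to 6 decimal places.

This is a Clebsch–Gordan (vector-coupling) coefficient.
j₁+j₂−J=1  J+j₁−j₂=1  J−j₁+j₂=5  j₁+j₂+J+1=8
(j₁±m₁, j₂±m₂, J±M) = (2,0,5,1,6,0)
P² = 3600
sum k=0..0:
  [0] +1/120 = 1/120
S = 1/120
C² = P²·S² = 1/4 ; C = +0.500000

Clebsch–Gordan coefficient, +√(1/4) ≈ +0.500000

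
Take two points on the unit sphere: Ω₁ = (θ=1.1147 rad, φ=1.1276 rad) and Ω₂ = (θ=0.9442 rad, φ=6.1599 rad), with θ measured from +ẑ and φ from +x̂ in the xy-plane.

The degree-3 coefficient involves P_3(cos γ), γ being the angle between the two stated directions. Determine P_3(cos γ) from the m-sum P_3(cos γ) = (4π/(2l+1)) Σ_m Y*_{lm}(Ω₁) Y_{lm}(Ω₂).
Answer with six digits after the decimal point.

-0.441754

Expand P_3 via completeness: Σ_{m} conj(Y_{3,m}) at Ω₁ times Y_{3,m} at Ω₂ —
  term(m=-3) = (-0.054834, -0.038411)   from Y*(Ω₁)=(-0.293169, -0.072119), Y(Ω₂)=(0.206758, 0.080159)
  term(m=-2) = (-0.114444, 0.085177)   from Y*(Ω₁)=(-0.229371, 0.281102), Y(Ω₂)=(0.381324, 0.095976)
  term(m=-1) = (-0.000516, -0.001558)   from Y*(Ω₁)=(-0.003737, -0.007872), Y(Ω₂)=(0.186866, 0.023155)
  term(m=+0) = (0.093512, 0.000000)   from Y*(Ω₁)=(-0.333665, -0.000000), Y(Ω₂)=(-0.280258, 0.000000)
  term(m=+1) = (-0.000516, 0.001558)   from Y*(Ω₁)=(0.003737, -0.007872), Y(Ω₂)=(-0.186866, 0.023155)
  term(m=+2) = (-0.114444, -0.085177)   from Y*(Ω₁)=(-0.229371, -0.281102), Y(Ω₂)=(0.381324, -0.095976)
  term(m=+3) = (-0.054834, 0.038411)   from Y*(Ω₁)=(0.293169, -0.072119), Y(Ω₂)=(-0.206758, 0.080159)
Total Σ_m = (-0.246076, 0.000000). Multiply by 1.795196: (-0.441754, 0.000000). P_3(cos γ) = -0.441754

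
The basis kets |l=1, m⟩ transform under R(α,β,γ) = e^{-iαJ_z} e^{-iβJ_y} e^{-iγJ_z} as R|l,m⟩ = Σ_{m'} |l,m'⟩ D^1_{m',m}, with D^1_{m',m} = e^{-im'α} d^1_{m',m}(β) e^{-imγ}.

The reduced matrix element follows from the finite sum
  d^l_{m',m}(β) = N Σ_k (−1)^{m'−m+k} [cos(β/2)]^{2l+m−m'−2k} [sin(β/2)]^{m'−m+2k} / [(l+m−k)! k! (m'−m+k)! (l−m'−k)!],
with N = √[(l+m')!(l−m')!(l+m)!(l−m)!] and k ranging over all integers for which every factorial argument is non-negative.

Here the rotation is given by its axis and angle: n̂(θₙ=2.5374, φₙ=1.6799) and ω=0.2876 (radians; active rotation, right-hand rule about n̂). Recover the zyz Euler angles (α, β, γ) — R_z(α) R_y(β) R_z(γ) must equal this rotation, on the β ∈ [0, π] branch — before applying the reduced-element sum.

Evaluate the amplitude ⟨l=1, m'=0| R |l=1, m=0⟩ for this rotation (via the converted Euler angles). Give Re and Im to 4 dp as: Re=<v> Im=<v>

Axis–angle → zyz. n̂ = (sinθₙcosφₙ, sinθₙsinφₙ, cosθₙ) = (-0.061859, +0.564720, -0.822961), ω = 0.2876.
R = I cosω + sinω [n̂]ₓ + (1−cosω) n̂n̂ᵀ gives
  R = [+0.959085, +0.231999, +0.162275; -0.234869, +0.972026, -0.001542; -0.158093, -0.036634, +0.986744]
β = atan2(√(R₁₃²+R₂₃²), R₃₃) = 0.163003; α = atan2(R₂₃, R₁₃) mod 2π = 6.273684; γ = atan2(R₃₂, −R₃₁) mod 2π = 6.055477
Split into d^1_{0,0}(β=0.1630) × two z-phases.
With c≡cos(β/2)=0.996681 and s≡sin(β/2)=0.081411, N=[1·1·1·1]^{1/2}=1.000000
Admissible k: 0..1 (factorial args all ≥0)
  k=0: (−1)^0·1.0000/(1)·0.9967^2·0.0814^0 = +0.993372
  k=1: (−1)^1·1.0000/(1)·0.9967^0·0.0814^2 = -0.006628
d^1_{0,0}(0.1630) = +0.993372 -0.006628 = +0.986744
D = (+1.000000+0.000000i)·(+0.986744)·(+1.000000+0.000000i) = +0.986744+0.000000i

Re=0.9867 Im=0.0000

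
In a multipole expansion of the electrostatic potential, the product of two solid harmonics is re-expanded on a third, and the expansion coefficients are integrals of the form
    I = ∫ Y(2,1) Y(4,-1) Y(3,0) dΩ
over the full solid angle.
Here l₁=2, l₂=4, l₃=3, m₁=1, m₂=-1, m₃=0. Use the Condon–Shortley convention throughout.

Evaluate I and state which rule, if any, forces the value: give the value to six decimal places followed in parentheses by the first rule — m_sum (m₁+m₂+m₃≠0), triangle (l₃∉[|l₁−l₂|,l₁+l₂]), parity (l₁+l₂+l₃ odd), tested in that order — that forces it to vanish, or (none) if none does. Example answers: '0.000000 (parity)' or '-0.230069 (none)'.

L=9 odd ⇒ parity kills the (l;000) factor ⇒ I = 0

0.000000 (parity)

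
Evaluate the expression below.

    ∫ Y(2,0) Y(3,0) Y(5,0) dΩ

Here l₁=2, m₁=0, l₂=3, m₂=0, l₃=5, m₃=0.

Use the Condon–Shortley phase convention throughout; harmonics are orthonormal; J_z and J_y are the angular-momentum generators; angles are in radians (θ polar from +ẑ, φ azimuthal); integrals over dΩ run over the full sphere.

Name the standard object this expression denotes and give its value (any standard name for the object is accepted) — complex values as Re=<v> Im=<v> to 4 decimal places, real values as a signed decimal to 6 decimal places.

Gaunt coefficient, +0.239615

This is a Gaunt coefficient — the integral of a triple product of spherical harmonics over the sphere.
m-sum 0 ✓  L=10 even ✓  1≤5≤5 ✓
Π(2lᵢ+1) = 5×7×11 = 385
triangle coeff Δ(2,3,5) = 1/2310
Σ_t [0,0]: t=0:+1/144 = 1/144
(3j)²=10/231 [(2 3 5; 0 0 0)], sign=-1
(m-triple is (0,0,0) — same symbol as above.)
⇒ 4πI² = 500/693
I = (+1)√(500/693/(4π)) = 0.23961470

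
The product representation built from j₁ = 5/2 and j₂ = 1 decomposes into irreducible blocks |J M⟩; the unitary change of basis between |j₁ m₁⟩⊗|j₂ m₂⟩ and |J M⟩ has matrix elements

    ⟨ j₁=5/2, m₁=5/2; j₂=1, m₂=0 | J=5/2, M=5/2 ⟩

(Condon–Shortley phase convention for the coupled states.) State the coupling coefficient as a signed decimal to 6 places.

+0.845154

triangle: 1!×4!×1!/7! = 24/5040
(j±m)!: 5!×0!×1!×1!×5!×0! = 14400
prefactor² = (2J+1)×Δ×N² = 2880/7
  k=0: +1/(0!×1!×0!×1!×4!×0!) = 1/24
Σ = 1/24  ⇒  CG² = 2880/7×(1/24)² = 5/7
CG = +√(5/7) = +0.845154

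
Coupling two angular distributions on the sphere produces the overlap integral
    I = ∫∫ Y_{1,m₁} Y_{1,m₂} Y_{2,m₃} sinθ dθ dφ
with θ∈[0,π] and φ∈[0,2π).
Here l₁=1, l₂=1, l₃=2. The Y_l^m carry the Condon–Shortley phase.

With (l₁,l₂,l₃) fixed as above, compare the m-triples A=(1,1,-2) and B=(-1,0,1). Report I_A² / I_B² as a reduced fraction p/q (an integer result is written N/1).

2/1

l's match ⇒ only the (l;m) 3-j factors differ between A and B.
A: triangle coeff Δ(1,1,2) = 1/30; Σ_t [0,0]: t=0:+1/4 = 1/4; (3j)²=1/5 [(1 1 2; 1 1 -2)], sign=+1
B: triangle coeff Δ(1,1,2) = 1/30; Σ_t [0,0]: t=0:+1/2 = 1/2; (3j)²=1/10 [(1 1 2; -1 0 1)], sign=-1
I_A²/I_B² = (1/5)/(1/10) = 2/1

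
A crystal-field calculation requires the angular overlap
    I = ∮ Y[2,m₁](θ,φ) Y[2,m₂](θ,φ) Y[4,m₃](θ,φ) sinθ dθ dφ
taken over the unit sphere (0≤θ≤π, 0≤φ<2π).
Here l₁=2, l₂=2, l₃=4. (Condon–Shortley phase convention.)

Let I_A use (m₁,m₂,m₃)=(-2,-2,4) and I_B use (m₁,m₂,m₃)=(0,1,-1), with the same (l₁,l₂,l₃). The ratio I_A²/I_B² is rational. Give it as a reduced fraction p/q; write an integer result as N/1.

Shared (l₁,l₂,l₃)=(2,2,4): N and (l;000)² cancel in I_A²/I_B².
A: Δ = 0!·4!·4!/9! = 1/630; Racah Σ t=0..0: t=0:+1/576 = 1/576; ⇒ 3j(2 2 4; -2 -2 4)² = 1/9, sgn +1
B: Δ = 0!·4!·4!/9! = 1/630; Racah Σ t=0..0: t=0:+1/24 = 1/24; ⇒ 3j(2 2 4; 0 1 -1)² = 1/21, sgn -1
I_A²/I_B² = (1/9)/(1/21) = 7/3

7/3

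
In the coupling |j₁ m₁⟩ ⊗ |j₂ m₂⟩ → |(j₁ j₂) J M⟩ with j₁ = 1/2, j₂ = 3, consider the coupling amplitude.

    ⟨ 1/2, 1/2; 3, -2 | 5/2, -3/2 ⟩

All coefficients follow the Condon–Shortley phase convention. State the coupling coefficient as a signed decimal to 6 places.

√[6·1!0!5!/7! · 1!0!1!5!1!4!] = √(2880/7)
  +(−1)^0/∏(0,1,0,1,0,4)! = 1/24  (running 1/24)
⟨..|..⟩ = √(2880/7)·(1/24) = +0.845154

+√(5/7) = +0.845154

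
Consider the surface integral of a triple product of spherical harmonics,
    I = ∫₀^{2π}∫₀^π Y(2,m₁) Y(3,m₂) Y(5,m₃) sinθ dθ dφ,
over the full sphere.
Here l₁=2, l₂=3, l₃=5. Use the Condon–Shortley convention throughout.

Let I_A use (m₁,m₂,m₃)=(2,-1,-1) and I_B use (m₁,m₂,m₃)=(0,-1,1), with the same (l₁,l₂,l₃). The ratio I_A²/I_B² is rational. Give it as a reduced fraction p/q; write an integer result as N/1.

1/6

l's match ⇒ only the (l;m) 3-j factors differ between A and B.
A: triangle coeff Δ(2,3,5) = 1/2310; Σ_t [0,0]: t=0:+1/1152 = 1/1152; (3j)²=1/154 [(2 3 5; 2 -1 -1)], sign=+1
B: triangle coeff Δ(2,3,5) = 1/2310; Σ_t [0,0]: t=0:+1/192 = 1/192; (3j)²=3/77 [(2 3 5; 0 -1 1)], sign=+1
I_A²/I_B² = (1/154)/(3/77) = 1/6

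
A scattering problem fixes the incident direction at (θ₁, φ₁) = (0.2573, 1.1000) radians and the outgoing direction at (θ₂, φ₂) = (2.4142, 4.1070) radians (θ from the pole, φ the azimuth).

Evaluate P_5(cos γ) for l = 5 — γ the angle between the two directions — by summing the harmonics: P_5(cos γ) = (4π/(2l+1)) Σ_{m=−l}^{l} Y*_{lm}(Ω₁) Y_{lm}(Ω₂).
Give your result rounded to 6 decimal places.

Expand P_5 via completeness: Σ_{m} conj(Y_{5,m}) at Ω₁ times Y_{5,m} at Ω₂ —
  [-5]  conj(Y_{5,-5})(Ω₁) = (0.000351, -0.000349) ; Y_{5,-5}(Ω₂) = (-0.006901, -0.059930) ; Δ = (-0.000023, -0.000019)
  [-4]  conj(Y_{5,-4})(Ω₁) = (-0.001829, -0.005664) ; Y_{5,-4}(Ω₂) = (0.161098, -0.141305) ; Δ = (-0.001095, -0.000654)
  [-3]  conj(Y_{5,-3})(Ω₁) = (-0.041753, -0.006670) ; Y_{5,-3}(Ω₂) = (0.396676, 0.099334) ; Δ = (-0.015900, -0.006793)
  [-2]  conj(Y_{5,-2})(Ω₁) = (-0.112784, 0.154946) ; Y_{5,-2}(Ω₂) = (0.132815, 0.352832) ; Δ = (-0.069649, -0.019215)
  [-1]  conj(Y_{5,-1})(Ω₁) = (0.231978, 0.455781) ; Y_{5,-1}(Ω₂) = (0.033271, -0.048075) ; Δ = (0.029630, 0.004012)
  [+0]  conj(Y_{5,0})(Ω₁) = (0.524546, -0.000000) ; Y_{5,0}(Ω₂) = (0.388199, 0.000000) ; Δ = (0.203628, 0.000000)
  [+1]  conj(Y_{5,1})(Ω₁) = (-0.231978, 0.455781) ; Y_{5,1}(Ω₂) = (-0.033271, -0.048075) ; Δ = (0.029630, -0.004012)
  [+2]  conj(Y_{5,2})(Ω₁) = (-0.112784, -0.154946) ; Y_{5,2}(Ω₂) = (0.132815, -0.352832) ; Δ = (-0.069649, 0.019215)
  [+3]  conj(Y_{5,3})(Ω₁) = (0.041753, -0.006670) ; Y_{5,3}(Ω₂) = (-0.396676, 0.099334) ; Δ = (-0.015900, 0.006793)
  [+4]  conj(Y_{5,4})(Ω₁) = (-0.001829, 0.005664) ; Y_{5,4}(Ω₂) = (0.161098, 0.141305) ; Δ = (-0.001095, 0.000654)
  [+5]  conj(Y_{5,5})(Ω₁) = (-0.000351, -0.000349) ; Y_{5,5}(Ω₂) = (0.006901, -0.059930) ; Δ = (-0.000023, 0.000019)
Accumulated sum (0.089553, 0.000000); after 4π/(2l+1) scaling, (0.102305, 0.000000) ⇒ P_5 = 0.102305

0.102305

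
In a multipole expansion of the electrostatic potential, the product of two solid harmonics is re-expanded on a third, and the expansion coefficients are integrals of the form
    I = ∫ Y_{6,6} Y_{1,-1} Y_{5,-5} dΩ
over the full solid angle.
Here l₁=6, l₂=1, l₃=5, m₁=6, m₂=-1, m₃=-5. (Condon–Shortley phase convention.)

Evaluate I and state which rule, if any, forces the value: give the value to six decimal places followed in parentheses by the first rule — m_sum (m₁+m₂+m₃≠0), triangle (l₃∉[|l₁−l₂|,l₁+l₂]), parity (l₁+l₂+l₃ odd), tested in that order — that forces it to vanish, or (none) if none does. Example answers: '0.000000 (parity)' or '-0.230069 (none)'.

0.331940 (none)

Rules hold: Σm=0, L=12 even, 5≤5≤7.
N = 13·3·11 = 429
Δ = 2!·10!·0!/13! = 1/858
Racah Σ t=1..1: t=1:−1/14400 = -1/14400
⇒ 3j(6 1 5; 0 0 0)² = 6/143, sgn +1
Racah Σ t=0..0: t=0:+1/7257600 = 1/7257600
⇒ 3j(6 1 5; 6 -1 -5)² = 1/13, sgn +1
4πI² = N·(3j₀)²·(3jₘ)² = 18/13
I = +1·√(1.38462/4π) = 0.33194004
No selection rule forces the value: the integral is nonzero (none).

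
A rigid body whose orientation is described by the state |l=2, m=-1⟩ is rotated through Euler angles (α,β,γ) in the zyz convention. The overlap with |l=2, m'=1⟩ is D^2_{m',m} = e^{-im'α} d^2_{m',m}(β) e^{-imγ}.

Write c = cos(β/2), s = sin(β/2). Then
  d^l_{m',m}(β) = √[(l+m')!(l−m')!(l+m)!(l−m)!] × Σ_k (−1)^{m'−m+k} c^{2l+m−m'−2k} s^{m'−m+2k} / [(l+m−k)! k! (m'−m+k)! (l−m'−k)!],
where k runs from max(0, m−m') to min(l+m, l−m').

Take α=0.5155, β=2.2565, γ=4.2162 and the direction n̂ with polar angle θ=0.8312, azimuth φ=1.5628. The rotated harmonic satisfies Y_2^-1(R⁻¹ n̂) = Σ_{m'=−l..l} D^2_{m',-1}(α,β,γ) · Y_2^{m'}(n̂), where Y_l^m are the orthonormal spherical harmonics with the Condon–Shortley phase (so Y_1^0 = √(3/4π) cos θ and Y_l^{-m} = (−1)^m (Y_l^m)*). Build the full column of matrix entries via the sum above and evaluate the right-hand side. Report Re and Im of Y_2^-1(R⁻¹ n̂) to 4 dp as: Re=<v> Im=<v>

Re=0.0221 Im=-0.1055

Need the full column D^2_{m',-1} for m'=−2..2 at α=0.5155, β=2.2565, γ=4.2162.
cos(β/2)=0.428242, sin(β/2)=0.903664
d^2_{-2,-1}: single k=1 term ⇒ +0.141940;  D = +0.072344-0.122120i
d^2_{-1,-1}: k∈[0..1] ⇒ +0.033632 -0.449276 = -0.415644;  D = -0.008026+0.415567i
d^2_{0,-1}: k∈[0..1] ⇒ -0.173840 +0.774080 = +0.600240;  D = -0.285761-0.527853i
d^2_{1,-1}: k∈[0..1] ⇒ +0.449276 -0.666850 = -0.217574;  D = +0.184443+0.115408i
d^2_{2,-1}: single k=0 term ⇒ -0.632034;  D = +0.631433+0.027553i
Y_2^{m'}(θ=0.8312,φ=1.5628) and Σ D·Y over m':
  (+0.0723-0.1221i)·(-0.2108-0.0034i)  (-0.0080+0.4156i)·(+0.0031-0.3846i)  (-0.2858-0.5279i)·(+0.1144+0.0000i)  (+0.1844+0.1154i)·(-0.0031-0.3846i)  (+0.6314+0.0276i)·(-0.2108+0.0034i)
Y_2^-1(R⁻¹ n̂) = +0.022102-0.105514i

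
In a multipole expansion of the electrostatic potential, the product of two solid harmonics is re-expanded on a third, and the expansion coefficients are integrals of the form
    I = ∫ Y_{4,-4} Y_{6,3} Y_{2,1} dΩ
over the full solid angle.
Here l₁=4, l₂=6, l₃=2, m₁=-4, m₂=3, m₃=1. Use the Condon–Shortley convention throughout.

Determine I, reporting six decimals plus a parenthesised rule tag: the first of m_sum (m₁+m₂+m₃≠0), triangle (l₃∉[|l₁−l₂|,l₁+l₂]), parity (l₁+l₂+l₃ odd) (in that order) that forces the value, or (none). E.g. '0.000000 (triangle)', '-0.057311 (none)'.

Checks pass: Σm=0; 12 even; l₃=2∈[2,10].
(2·4+1)(2·6+1)(2·2+1) = 585
Δ: 8! 0! 4! / 13! → 1/6435
sum: t=4:+1/2304 = 1/2304
3j²(4 6 2; 0 0 0) = Δ·Π!·Σ² = 5/143  (sign +1)
sum: t=8:+1/241920 = 1/241920
3j²(4 6 2; -4 3 1) = Δ·Π!·Σ² = 1/715  (sign -1)
combine: 4πI² = 585·5/143·1/715 = 45/1573
take √, sign -1: I = -0.04771303
No selection rule forces the value: the integral is nonzero (none).

-0.047713 (none)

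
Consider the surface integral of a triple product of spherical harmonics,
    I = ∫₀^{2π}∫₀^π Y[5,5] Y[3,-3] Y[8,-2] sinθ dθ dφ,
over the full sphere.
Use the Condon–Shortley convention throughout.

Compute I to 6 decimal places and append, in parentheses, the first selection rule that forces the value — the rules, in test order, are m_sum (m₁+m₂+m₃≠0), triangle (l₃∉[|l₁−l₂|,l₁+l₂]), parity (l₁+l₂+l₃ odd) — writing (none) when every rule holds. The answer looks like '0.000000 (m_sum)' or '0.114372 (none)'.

Checks pass: Σm=0; 16 even; l₃=8∈[2,8].
(2·5+1)(2·3+1)(2·8+1) = 1309
Δ: 0! 10! 6! / 17! → 1/136136
sum: t=0:+1/518400 = 1/518400
3j²(5 3 8; 0 0 0) = Δ·Π!·Σ² = 56/2431  (sign +1)
sum: t=0:+1/2612736000 = 1/2612736000
3j²(5 3 8; 5 -3 -2) = Δ·Π!·Σ² = 1/136136  (sign +1)
combine: 4πI² = 1309·56/2431·1/136136 = 7/31603
take √, sign +1: I = 0.00419836
No selection rule forces the value: the integral is nonzero (none).

0.004198 (none)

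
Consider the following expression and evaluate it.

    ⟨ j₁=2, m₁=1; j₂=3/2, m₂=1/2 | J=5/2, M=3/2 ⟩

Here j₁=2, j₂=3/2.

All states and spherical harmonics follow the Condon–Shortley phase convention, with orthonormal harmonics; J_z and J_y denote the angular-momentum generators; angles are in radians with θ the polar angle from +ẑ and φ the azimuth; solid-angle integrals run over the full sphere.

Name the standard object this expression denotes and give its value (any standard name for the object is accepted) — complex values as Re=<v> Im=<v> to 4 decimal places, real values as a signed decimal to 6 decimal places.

Clebsch–Gordan coefficient, +√(1/35) ≈ +0.169031

This is a Clebsch–Gordan (vector-coupling) coefficient.
triangle: 1!*3!*2!/7! = 12/5040
(j±m)!: 3!*1!*2!*1!*4!*1! = 288
prefactor² = (2J+1)*Δ*N² = 144/35
  k=0: +1/(0!*1!*1!*2!*2!*0!) = 1/4
  k=1: −1/(1!*0!*0!*1!*3!*1!) = -1/6
Σ = 1/12  ⇒  CG² = 144/35*(1/12)² = 1/35
CG = +√(1/35) = +0.169031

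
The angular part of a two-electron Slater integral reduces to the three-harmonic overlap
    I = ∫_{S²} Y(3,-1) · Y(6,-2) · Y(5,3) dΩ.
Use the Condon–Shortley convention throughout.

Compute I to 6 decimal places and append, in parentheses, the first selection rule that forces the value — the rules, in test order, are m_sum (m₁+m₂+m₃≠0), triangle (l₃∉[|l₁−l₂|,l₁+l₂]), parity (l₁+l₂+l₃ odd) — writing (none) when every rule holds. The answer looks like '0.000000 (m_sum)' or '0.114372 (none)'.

Rules hold: Σm=0, L=14 even, 3≤5≤9.
N = 7·13·11 = 1001
Δ = 4!·2!·8!/15! = 1/675675
Racah Σ t=1..3: t=1:−1/8640 t=2:+1/2304 t=3:−1/8640 = 7/34560
⇒ 3j(3 6 5; 0 0 0)² = 7/429, sgn -1
Racah Σ t=2..4: t=2:+1/11520 t=3:−1/30240 t=4:+1/1935360 = 1/18432
⇒ 3j(3 6 5; -1 -2 3)² = 7/429, sgn +1
4πI² = N·(3j₀)²·(3jₘ)² = 343/1287
I = -1·√(0.266511/4π) = -0.14563067
No selection rule forces the value: the integral is nonzero (none).

-0.145631 (none)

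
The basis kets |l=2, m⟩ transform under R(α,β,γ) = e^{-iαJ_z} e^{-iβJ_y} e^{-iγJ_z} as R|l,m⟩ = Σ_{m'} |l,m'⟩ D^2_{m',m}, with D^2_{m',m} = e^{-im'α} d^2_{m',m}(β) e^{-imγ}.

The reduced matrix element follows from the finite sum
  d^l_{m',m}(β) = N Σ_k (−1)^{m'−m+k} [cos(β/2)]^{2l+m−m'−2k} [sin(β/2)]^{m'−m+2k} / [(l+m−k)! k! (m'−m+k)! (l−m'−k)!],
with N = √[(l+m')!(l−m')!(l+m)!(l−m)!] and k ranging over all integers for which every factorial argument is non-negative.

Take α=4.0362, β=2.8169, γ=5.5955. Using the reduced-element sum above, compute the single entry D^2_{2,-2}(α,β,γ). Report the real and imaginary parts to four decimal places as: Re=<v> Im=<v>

Re=-0.9482 Im=0.0218

Split into d^2_{2,-2}(β=2.8169) × two z-phases.
c=cos(2.816900/2)=0.161634, s=sin(2.816900/2)=0.986851; N=√[24·1·1·24]=24.000000
Admissible k: 0..0 (factorial args all ≥0)
  k=0: (−1)^4·24.0000/(24)·0.1616^0·0.9869^4 = +0.948431
d^2_{2,-2}(2.8169) = +0.948431
Attach z-rotation phases: D = e^{-i(2)(4.0362)}·(+0.948431)·e^{-i(-2)(5.5955)} = -0.948181+0.021805i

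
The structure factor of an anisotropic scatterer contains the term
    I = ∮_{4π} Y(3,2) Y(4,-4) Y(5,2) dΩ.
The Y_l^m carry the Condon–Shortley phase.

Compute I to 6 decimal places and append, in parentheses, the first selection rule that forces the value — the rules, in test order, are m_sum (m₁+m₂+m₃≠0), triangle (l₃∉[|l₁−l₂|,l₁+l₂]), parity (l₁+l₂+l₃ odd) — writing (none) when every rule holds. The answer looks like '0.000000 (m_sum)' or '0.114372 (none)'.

m-sum 0 ✓  L=12 even ✓  1≤5≤7 ✓
Π(2lᵢ+1) = 7×9×11 = 693
triangle coeff Δ(3,4,5) = 1/180180
Σ_t [0,2]: t=0:+1/576 t=1:−1/144 t=2:+1/576 = -1/288
(3j)²=20/1001 [(3 4 5; 0 0 0)], sign=+1
Σ_t [0,0]: t=0:+1/8640 = 1/8640
(3j)²=14/1287 [(3 4 5; 2 -4 2)], sign=-1
⇒ 4πI² = 280/1859
I = (-1)√(280/1859/(4π)) = -0.10947990
No selection rule forces the value: the integral is nonzero (none).

-0.109480 (none)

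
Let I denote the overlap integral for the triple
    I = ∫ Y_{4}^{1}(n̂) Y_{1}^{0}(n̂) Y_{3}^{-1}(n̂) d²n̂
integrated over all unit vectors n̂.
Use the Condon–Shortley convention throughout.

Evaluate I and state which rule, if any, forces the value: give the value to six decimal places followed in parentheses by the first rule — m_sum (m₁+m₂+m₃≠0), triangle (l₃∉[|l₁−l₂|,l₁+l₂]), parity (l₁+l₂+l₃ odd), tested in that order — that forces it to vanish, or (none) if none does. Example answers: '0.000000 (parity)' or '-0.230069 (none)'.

Checks pass: Σm=0; 8 even; l₃=3∈[3,5].
(2·4+1)(2·1+1)(2·3+1) = 189
Δ: 2! 6! 0! / 9! → 1/252
sum: t=1:−1/36 = -1/36
3j²(4 1 3; 0 0 0) = Δ·Π!·Σ² = 4/63  (sign +1)
sum: t=1:−1/48 = -1/48
3j²(4 1 3; 1 0 -1) = Δ·Π!·Σ² = 5/84  (sign -1)
combine: 4πI² = 189·4/63·5/84 = 5/7
take √, sign -1: I = -0.23841361
No selection rule forces the value: the integral is nonzero (none).

-0.238414 (none)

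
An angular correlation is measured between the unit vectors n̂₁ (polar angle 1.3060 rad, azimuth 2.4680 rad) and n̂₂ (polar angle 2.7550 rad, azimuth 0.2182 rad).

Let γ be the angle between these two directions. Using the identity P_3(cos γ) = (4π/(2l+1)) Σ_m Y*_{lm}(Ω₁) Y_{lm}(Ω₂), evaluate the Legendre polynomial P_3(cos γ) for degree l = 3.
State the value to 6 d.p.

0.445294

Summing Y*_{l m}(θ₁,φ₁)·Y_{l m}(θ₂,φ₂) over m ∈ [−3, 3]; prefactor 4π/(2·3+1) = 1.795196:
  term(m=-3) = +0.007493+0.003770i   from Y*(Ω₁)=+0.163150+0.337761i, Y(Ω₂)=+0.017740-0.013615i
  term(m=-2) = +0.007080+0.032769i   from Y*(Ω₁)=+0.055249-0.242944i, Y(Ω₂)=-0.121948+0.056875i
  term(m=-1) = +0.051623-0.063968i   from Y*(Ω₁)=+0.160299-0.127938i, Y(Ω₂)=+0.391289-0.086761i
  term(m=+0) = +0.115655+0.000000i   from Y*(Ω₁)=-0.259548-0.000000i, Y(Ω₂)=-0.445602+0.000000i
  term(m=+1) = +0.051623+0.063968i   from Y*(Ω₁)=-0.160299-0.127938i, Y(Ω₂)=-0.391289-0.086761i
  term(m=+2) = +0.007080-0.032769i   from Y*(Ω₁)=+0.055249+0.242944i, Y(Ω₂)=-0.121948-0.056875i
  term(m=+3) = +0.007493-0.003770i   from Y*(Ω₁)=-0.163150+0.337761i, Y(Ω₂)=-0.017740-0.013615i
Accumulated sum +0.248047-0.000000i; after 4π/(2l+1) scaling, +0.445294-0.000000i ⇒ P_3 = 0.445294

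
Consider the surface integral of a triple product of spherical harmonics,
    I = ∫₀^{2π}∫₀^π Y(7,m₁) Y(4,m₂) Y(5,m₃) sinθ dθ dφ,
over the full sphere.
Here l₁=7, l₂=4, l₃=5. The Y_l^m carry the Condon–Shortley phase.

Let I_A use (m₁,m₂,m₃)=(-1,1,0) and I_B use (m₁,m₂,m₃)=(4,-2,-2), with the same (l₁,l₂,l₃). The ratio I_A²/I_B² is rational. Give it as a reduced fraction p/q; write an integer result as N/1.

3703/7920

l's match ⇒ only the (l;m) 3-j factors differ between A and B.
A: triangle coeff Δ(7,4,5) = 1/6126120; Σ_t [3,5]: t=3:−1/51840 t=4:+1/27648 t=5:−1/172800 = 23/2073600; (3j)²=529/87516 [(7 4 5; -1 1 0)], sign=-1
B: triangle coeff Δ(7,4,5) = 1/6126120; Σ_t [0,2]: t=0:+1/1036800 t=1:−1/172800 t=2:+1/483840 = -1/362880; (3j)²=20/1547 [(7 4 5; 4 -2 -2)], sign=+1
I_A²/I_B² = (529/87516)/(20/1547) = 3703/7920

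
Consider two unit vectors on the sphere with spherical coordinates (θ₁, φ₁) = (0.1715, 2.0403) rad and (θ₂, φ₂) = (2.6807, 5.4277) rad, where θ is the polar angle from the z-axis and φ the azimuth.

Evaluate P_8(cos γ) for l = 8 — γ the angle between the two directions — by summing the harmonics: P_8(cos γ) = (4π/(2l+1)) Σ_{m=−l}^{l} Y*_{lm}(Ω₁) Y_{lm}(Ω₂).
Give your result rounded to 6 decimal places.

-0.062847

Term-by-term m-sum for l=8 (normalisation 4π/17 = 0.739198):
  m=-8: (-0.000000, -0.000000) × (0.000668, 0.000420) = (-0.000000, -0.000000)  (running Σ = (-0.000000, -0.000000))
  m=-7: (-0.000001, 0.000008) × (-0.006082, 0.001847) = (-0.000000, -0.000000)  (running Σ = (-0.000000, -0.000000))
  m=-6: (0.000120, -0.000040) × (0.013121, -0.029340) = (0.000000, -0.000004)  (running Σ = (0.000000, -0.000004))
  m=-5: (-0.000957, -0.000940) × (0.048237, 0.103816) = (0.000051, -0.000145)  (running Σ = (0.000052, -0.000149))
  m=-4: (-0.003213, 0.010128) × (-0.279459, -0.080465) = (0.001713, -0.002572)  (running Σ = (0.001765, -0.002720))
  m=-3: (0.061292, -0.010035) × (0.418123, -0.271044) = (0.022908, -0.020809)  (running Σ = (0.024673, -0.023529))
  m=-2: (-0.150427, -0.205541) × (-0.064806, 0.459291) = (0.104152, -0.055769)  (running Σ = (0.128824, -0.079299))
  m=-1: (-0.290814, 0.573212) × (0.024434, 0.028124) = (-0.023226, 0.005827)  (running Σ = (0.105598, -0.073472))
  m=0: (0.623565, -0.000000) × (-0.475037, 0.000000) = (-0.296216, 0.000000)  (running Σ = (-0.190618, -0.073472))
  m=1: (0.290814, 0.573212) × (-0.024434, 0.028124) = (-0.023226, -0.005827)  (running Σ = (-0.213845, -0.079299))
  m=2: (-0.150427, 0.205541) × (-0.064806, -0.459291) = (0.104152, 0.055769)  (running Σ = (-0.109693, -0.023529))
  m=3: (-0.061292, -0.010035) × (-0.418123, -0.271044) = (0.022908, 0.020809)  (running Σ = (-0.086786, -0.002720))
  m=4: (-0.003213, -0.010128) × (-0.279459, 0.080465) = (0.001713, 0.002572)  (running Σ = (-0.085073, -0.000149))
  m=5: (0.000957, -0.000940) × (-0.048237, 0.103816) = (0.000051, 0.000145)  (running Σ = (-0.085021, -0.000004))
  m=6: (0.000120, 0.000040) × (0.013121, 0.029340) = (0.000000, 0.000004)  (running Σ = (-0.085021, -0.000000))
  m=7: (0.000001, 0.000008) × (0.006082, 0.001847) = (-0.000000, 0.000000)  (running Σ = (-0.085021, -0.000000))
  m=8: (-0.000000, 0.000000) × (0.000668, -0.000420) = (-0.000000, 0.000000)  (running Σ = (-0.085021, -0.000000))
Accumulated sum (-0.085021, -0.000000); after 4π/(2l+1) scaling, (-0.062847, -0.000000) ⇒ P_8 = -0.062847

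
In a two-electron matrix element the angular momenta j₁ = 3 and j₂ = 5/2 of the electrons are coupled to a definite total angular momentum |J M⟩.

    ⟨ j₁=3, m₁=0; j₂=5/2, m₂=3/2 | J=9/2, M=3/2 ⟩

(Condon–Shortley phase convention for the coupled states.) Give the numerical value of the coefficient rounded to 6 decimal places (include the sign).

-0.540562  (= −√(45/154))

√[10·1!5!4!/11! · 3!3!4!1!6!3!] = √(207360/77)
  +(−1)^0/∏(0,1,3,4,2,0)! = 1/288  (running 1/288)
  +(−1)^1/∏(1,0,2,3,3,1)! = -1/72  (running -1/96)
⟨..|..⟩ = √(207360/77)·(-1/96) = -0.540562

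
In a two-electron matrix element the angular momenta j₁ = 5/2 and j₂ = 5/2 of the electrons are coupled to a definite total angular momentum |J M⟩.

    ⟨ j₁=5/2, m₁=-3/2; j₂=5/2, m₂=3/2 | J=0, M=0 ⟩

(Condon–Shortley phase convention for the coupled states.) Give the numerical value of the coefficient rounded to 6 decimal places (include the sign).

√[1·5!0!0!/6! · 1!4!4!1!0!0!] = √(96)
  +(−1)^4/∏(4,1,0,0,0,0)! = 1/24  (running 1/24)
⟨..|..⟩ = √(96)·(1/24) = +0.408248

+√(1/6) = +0.408248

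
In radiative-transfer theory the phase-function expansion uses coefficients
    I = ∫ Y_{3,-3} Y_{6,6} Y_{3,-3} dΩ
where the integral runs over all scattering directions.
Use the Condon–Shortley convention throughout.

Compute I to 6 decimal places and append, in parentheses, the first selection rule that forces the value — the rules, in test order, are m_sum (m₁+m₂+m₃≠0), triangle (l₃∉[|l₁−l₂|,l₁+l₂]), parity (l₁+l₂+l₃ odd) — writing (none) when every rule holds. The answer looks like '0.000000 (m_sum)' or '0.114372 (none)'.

0.360342 (none)

Rules hold: Σm=0, L=12 even, 3≤3≤9.
N = 7·13·7 = 637
Δ = 6!·0!·6!/13! = 1/12012
Racah Σ t=3..3: t=3:−1/1296 = -1/1296
⇒ 3j(3 6 3; 0 0 0)² = 100/3003, sgn +1
Racah Σ t=6..6: t=6:+1/518400 = 1/518400
⇒ 3j(3 6 3; -3 6 -3)² = 1/13, sgn +1
4πI² = N·(3j₀)²·(3jₘ)² = 700/429
I = +1·√(1.6317/4π) = 0.36034246
No selection rule forces the value: the integral is nonzero (none).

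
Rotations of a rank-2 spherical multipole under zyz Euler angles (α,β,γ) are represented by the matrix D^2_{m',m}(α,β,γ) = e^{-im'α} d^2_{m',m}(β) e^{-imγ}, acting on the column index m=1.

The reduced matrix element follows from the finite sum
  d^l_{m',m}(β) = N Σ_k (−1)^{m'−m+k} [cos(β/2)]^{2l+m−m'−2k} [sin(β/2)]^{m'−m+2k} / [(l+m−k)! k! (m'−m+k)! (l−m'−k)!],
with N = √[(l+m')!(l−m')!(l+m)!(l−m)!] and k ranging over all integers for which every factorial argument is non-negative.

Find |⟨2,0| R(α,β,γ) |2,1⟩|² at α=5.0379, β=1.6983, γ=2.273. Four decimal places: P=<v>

P=0.0239

Split into d^2_{0,1}(β=1.6983) × two z-phases.
With c≡cos(β/2)=0.660621 and s≡sin(β/2)=0.750719, N=[2·2·6·1]^{1/2}=4.898979
k∈{1,2} keeps every argument non-negative
  k=1: (−1)^0·4.8990/(2)·0.6606^3·0.7507^1 = +0.530165
  k=2: (−1)^1·4.8990/(2)·0.6606^1·0.7507^3 = -0.684638
d^2_{0,1}(1.6983) = +0.530165 -0.684638 = -0.154472
|D^2_{0,1}|² = |d^2_{0,1}(β)|² = (-0.154472)² = 0.023862 (the z-rotation phases have unit modulus)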